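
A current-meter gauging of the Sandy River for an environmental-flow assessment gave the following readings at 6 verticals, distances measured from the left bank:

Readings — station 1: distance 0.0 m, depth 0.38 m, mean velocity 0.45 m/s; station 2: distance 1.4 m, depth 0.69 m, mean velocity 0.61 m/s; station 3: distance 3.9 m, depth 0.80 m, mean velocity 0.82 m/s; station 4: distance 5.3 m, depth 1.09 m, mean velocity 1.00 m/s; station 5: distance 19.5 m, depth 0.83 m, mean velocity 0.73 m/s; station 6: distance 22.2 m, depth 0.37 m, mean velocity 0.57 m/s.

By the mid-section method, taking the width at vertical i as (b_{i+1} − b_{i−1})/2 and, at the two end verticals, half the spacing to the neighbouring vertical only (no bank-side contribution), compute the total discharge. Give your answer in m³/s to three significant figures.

w_1 = (1.4 − 0.0)/2 = 0.7 m; q_1 = 0.45 × 0.38 × 0.7 = 0.1197 m³/s
w_2 = (3.9 − 0.0)/2 = 1.95 m; q_2 = 0.61 × 0.69 × 1.95 = 0.8208 m³/s
w_3 = (5.3 − 1.4)/2 = 1.95 m; q_3 = 0.82 × 0.80 × 1.95 = 1.279 m³/s
w_4 = (19.5 − 3.9)/2 = 7.8 m; q_4 = 1.00 × 1.09 × 7.8 = 8.502 m³/s
w_5 = (22.2 − 5.3)/2 = 8.45 m; q_5 = 0.73 × 0.83 × 8.45 = 5.120 m³/s
w_6 = (22.2 − 19.5)/2 = 1.35 m; q_6 = 0.57 × 0.37 × 1.35 = 0.2847 m³/s
Q = Σ qᵢ = 16.13 m³/s

16.1 m³/s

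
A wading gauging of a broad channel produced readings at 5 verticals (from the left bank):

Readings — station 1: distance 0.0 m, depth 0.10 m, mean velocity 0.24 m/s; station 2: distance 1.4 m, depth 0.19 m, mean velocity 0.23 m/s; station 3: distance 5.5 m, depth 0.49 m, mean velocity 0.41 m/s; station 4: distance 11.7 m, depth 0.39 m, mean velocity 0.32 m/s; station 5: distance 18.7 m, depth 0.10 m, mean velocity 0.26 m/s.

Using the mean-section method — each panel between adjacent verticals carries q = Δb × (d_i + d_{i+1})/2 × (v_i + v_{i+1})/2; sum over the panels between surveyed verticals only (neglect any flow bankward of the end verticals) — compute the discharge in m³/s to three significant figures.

Panel 1-2: Δb = 1.4 m, d̄ = (0.10+0.19)/2 = 0.145, v̄ = (0.24+0.23)/2 = 0.235 → q = 1.4×0.145×0.235 = 0.04771 m³/s
Panel 2-3: Δb = 4.1 m, d̄ = (0.19+0.49)/2 = 0.34, v̄ = (0.23+0.41)/2 = 0.32 → q = 4.1×0.34×0.32 = 0.4461 m³/s
Panel 3-4: Δb = 6.2 m, d̄ = (0.49+0.39)/2 = 0.44, v̄ = (0.41+0.32)/2 = 0.365 → q = 6.2×0.44×0.365 = 0.9957 m³/s
Panel 4-5: Δb = 7 m, d̄ = (0.39+0.10)/2 = 0.245, v̄ = (0.32+0.26)/2 = 0.29 → q = 7×0.245×0.29 = 0.4974 m³/s
Q = Σ q = 1.987 m³/s

1.99 m³/s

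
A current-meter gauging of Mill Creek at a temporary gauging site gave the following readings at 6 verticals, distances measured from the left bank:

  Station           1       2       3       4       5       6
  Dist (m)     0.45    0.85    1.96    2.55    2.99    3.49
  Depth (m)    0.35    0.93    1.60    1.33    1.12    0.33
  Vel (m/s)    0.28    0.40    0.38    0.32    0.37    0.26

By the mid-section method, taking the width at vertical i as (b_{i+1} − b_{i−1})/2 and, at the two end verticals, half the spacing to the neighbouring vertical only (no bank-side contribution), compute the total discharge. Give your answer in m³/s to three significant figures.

w_1 = (0.85 − 0.45)/2 = 0.2 m; q_1 = 0.28 × 0.35 × 0.2 = 0.01960 m³/s
w_2 = (1.96 − 0.45)/2 = 0.755 m; q_2 = 0.40 × 0.93 × 0.755 = 0.2809 m³/s
w_3 = (2.55 − 0.85)/2 = 0.85 m; q_3 = 0.38 × 1.60 × 0.85 = 0.5168 m³/s
w_4 = (2.99 − 1.96)/2 = 0.515 m; q_4 = 0.32 × 1.33 × 0.515 = 0.2192 m³/s
w_5 = (3.49 − 2.55)/2 = 0.47 m; q_5 = 0.37 × 1.12 × 0.47 = 0.1948 m³/s
w_6 = (3.49 − 2.99)/2 = 0.25 m; q_6 = 0.26 × 0.33 × 0.25 = 0.02145 m³/s
Q = Σ qᵢ = 1.253 m³/s

1.25 m³/s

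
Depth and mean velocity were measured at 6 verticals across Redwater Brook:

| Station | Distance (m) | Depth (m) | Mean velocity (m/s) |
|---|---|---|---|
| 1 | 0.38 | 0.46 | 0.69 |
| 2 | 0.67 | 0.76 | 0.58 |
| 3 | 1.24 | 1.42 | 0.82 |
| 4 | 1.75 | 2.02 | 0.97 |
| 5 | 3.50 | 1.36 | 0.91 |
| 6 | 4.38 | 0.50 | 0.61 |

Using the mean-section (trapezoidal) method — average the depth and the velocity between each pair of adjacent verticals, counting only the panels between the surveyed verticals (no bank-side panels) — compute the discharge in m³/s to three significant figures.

4.73 m³/s

Panel 1-2: Δb = 0.29 m, d̄ = (0.46+0.76)/2 = 0.61, v̄ = (0.69+0.58)/2 = 0.635 → q = 0.29×0.61×0.635 = 0.1123 m³/s
Panel 2-3: Δb = 0.57 m, d̄ = (0.76+1.42)/2 = 1.09, v̄ = (0.58+0.82)/2 = 0.7 → q = 0.57×1.09×0.7 = 0.4349 m³/s
Panel 3-4: Δb = 0.51 m, d̄ = (1.42+2.02)/2 = 1.72, v̄ = (0.82+0.97)/2 = 0.895 → q = 0.51×1.72×0.895 = 0.7851 m³/s
Panel 4-5: Δb = 1.75 m, d̄ = (2.02+1.36)/2 = 1.69, v̄ = (0.97+0.91)/2 = 0.94 → q = 1.75×1.69×0.94 = 2.780 m³/s
Panel 5-6: Δb = 0.88 m, d̄ = (1.36+0.50)/2 = 0.93, v̄ = (0.91+0.61)/2 = 0.76 → q = 0.88×0.93×0.76 = 0.6220 m³/s
Q = Σ q = 4.734 m³/s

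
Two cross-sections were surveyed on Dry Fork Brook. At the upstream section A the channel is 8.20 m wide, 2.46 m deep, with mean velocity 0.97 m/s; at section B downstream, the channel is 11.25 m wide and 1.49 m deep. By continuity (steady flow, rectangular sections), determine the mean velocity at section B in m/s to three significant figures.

1.17 m/s

Q = A₁V₁ = (8.20×2.46) × 0.97 = 19.57 m³/s
A₂ = 11.25 × 1.49 = 16.76 m²
V₂ = Q/A₂ = 19.57/16.76 = 1.167 m/s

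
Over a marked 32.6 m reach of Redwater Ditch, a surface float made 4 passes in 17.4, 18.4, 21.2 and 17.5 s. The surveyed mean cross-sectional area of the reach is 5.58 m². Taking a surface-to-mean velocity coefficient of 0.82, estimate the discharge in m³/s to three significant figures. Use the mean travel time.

t̄ = (17.4 + 18.4 + 21.2 + 17.5) / 4 = 18.625 s
v_surface = L / t̄ = 32.6 / 18.625 = 1.750 m/s
v_mean = 0.82 × 1.750 = 1.435 m/s
Q = A × v_mean = 5.58 × 1.435 = 8.009 m³/s

8.01 m³/s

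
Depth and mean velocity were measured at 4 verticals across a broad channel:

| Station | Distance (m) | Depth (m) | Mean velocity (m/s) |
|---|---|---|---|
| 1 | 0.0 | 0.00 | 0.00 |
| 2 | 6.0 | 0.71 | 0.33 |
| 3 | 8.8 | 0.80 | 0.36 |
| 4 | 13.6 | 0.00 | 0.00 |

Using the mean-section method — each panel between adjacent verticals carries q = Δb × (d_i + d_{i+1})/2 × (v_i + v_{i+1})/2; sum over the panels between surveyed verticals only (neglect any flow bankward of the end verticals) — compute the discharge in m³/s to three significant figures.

1.43 m³/s

Panel 1-2: Δb = 6 m, d̄ = (0.00+0.71)/2 = 0.355, v̄ = (0.00+0.33)/2 = 0.165 → q = 6×0.355×0.165 = 0.3515 m³/s
Panel 2-3: Δb = 2.8 m, d̄ = (0.71+0.80)/2 = 0.755, v̄ = (0.33+0.36)/2 = 0.345 → q = 2.8×0.755×0.345 = 0.7293 m³/s
Panel 3-4: Δb = 4.8 m, d̄ = (0.80+0.00)/2 = 0.4, v̄ = (0.36+0.00)/2 = 0.18 → q = 4.8×0.4×0.18 = 0.3456 m³/s
Q = Σ q = 1.426 m³/s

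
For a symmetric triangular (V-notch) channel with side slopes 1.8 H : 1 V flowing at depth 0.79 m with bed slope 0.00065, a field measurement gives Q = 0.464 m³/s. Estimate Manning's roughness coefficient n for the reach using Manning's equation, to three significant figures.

0.0304

A = z·y² = 1.8×0.79² = 1.123 m²
P = 2y√(1+z²) = 2×0.79×√(1+1.8²) = 3.253 m
R = A/P = 1.123/3.253 = 0.3453 m
n = (1/Q)·A·R^(2/3)·S^(1/2) = (1/0.464) × 1.123 × 0.4922 × 0.02550 = 0.03038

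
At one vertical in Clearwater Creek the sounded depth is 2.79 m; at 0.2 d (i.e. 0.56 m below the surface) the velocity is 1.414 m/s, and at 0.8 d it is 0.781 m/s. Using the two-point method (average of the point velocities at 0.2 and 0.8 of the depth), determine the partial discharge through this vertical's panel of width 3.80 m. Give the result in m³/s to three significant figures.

v̄ = (1.414 + 0.781) / 2 = 1.098 m/s
q = v̄ × d × w = 1.098 × 2.79 × 3.80 = 11.64 m³/s

11.6 m³/s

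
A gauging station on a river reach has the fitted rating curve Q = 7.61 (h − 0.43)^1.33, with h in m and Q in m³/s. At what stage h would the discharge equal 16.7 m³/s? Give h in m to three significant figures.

h − h₀ = (Q/C)^(1/b) = (16.7/7.61)^(1/1.33) = 1.806 m
h = 0.43 + 1.806 = 2.236 m

2.24 m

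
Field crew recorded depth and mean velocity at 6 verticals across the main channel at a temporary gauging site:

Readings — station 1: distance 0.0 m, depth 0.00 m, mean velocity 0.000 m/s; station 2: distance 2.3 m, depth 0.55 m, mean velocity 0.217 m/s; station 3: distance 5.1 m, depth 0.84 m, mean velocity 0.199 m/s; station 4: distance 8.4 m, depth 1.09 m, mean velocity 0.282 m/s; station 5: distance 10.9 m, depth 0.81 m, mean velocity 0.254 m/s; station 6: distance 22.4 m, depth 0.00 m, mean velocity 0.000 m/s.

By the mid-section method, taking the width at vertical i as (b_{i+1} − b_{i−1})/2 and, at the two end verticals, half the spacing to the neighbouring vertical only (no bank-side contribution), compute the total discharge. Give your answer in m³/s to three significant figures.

3.15 m³/s

w_2 = (5.1 − 0.0)/2 = 2.55 m; q_2 = 0.217 × 0.55 × 2.55 = 0.3043 m³/s
w_3 = (8.4 − 2.3)/2 = 3.05 m; q_3 = 0.199 × 0.84 × 3.05 = 0.5098 m³/s
w_4 = (10.9 − 5.1)/2 = 2.9 m; q_4 = 0.282 × 1.09 × 2.9 = 0.8914 m³/s
w_5 = (22.4 − 8.4)/2 = 7 m; q_5 = 0.254 × 0.81 × 7 = 1.440 m³/s
Stations 1, 6 contribute zero (depth or velocity is 0).
Q = Σ qᵢ = 3.146 m³/s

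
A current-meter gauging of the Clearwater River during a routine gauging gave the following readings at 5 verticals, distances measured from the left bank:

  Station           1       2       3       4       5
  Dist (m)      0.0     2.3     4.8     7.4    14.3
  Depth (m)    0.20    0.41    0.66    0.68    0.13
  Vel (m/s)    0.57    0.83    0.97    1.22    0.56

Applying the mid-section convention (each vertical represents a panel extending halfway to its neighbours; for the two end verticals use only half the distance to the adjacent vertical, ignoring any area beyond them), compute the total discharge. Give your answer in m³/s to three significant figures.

w_1 = (2.3 − 0.0)/2 = 1.15 m; q_1 = 0.57 × 0.20 × 1.15 = 0.1311 m³/s
w_2 = (4.8 − 0.0)/2 = 2.4 m; q_2 = 0.83 × 0.41 × 2.4 = 0.8167 m³/s
w_3 = (7.4 − 2.3)/2 = 2.55 m; q_3 = 0.97 × 0.66 × 2.55 = 1.633 m³/s
w_4 = (14.3 − 4.8)/2 = 4.75 m; q_4 = 1.22 × 0.68 × 4.75 = 3.941 m³/s
w_5 = (14.3 − 7.4)/2 = 3.45 m; q_5 = 0.56 × 0.13 × 3.45 = 0.2512 m³/s
Q = Σ qᵢ = 6.772 m³/s

6.77 m³/s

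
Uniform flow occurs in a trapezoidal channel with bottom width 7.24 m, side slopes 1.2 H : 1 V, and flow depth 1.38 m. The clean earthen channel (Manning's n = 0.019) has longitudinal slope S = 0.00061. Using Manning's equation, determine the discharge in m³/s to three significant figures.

16.6 m³/s

A = (b + z·y)·y = (7.24 + 1.2×1.38)×1.38 = 12.28 m²
P = b + 2y√(1+z²) = 7.24 + 2×1.38×√(1+1.2²) = 11.55 m
R = A/P = 12.28/11.55 = 1.063 m
Q = (1/n)·A·R^(2/3)·S^(1/2) = (1/0.019) × 12.28 × 1.063^(2/3) × 0.00061^(1/2) = 16.62 m³/s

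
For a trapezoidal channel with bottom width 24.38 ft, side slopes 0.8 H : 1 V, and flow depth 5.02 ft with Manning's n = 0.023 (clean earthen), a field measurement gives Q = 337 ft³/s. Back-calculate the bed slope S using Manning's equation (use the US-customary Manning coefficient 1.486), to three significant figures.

A = (b + z·y)·y = (24.38 + 0.8×5.02)×5.02 = 142.5 ft²
P = b + 2y√(1+z²) = 24.38 + 2×5.02×√(1+0.8²) = 37.24 ft
R = A/P = 142.5/37.24 = 3.828 ft
S = (Q·n / (1.486·A·R^(2/3)))² = (337×0.023 / (1.486×142.5×2.447))² = 0.0002236

0.000224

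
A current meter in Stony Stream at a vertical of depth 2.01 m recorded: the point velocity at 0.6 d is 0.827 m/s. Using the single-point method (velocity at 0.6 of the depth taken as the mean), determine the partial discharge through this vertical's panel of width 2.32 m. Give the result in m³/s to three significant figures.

v̄ = v₀.₆ = 0.827 m/s
q = v̄ × d × w = 0.8270 × 2.01 × 2.32 = 3.856 m³/s

3.86 m³/s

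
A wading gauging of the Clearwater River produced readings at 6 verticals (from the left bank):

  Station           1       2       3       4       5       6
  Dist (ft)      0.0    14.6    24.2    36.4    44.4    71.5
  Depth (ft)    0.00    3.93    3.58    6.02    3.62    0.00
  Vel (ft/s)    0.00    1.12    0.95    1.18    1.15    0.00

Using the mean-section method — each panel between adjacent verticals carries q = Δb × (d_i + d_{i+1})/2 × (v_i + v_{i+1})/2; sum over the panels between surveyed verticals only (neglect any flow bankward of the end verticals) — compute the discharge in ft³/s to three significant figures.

189 ft³/s

Panel 1-2: Δb = 14.6 ft, d̄ = (0.00+3.93)/2 = 1.965, v̄ = (0.00+1.12)/2 = 0.56 → q = 14.6×1.965×0.56 = 16.07 ft³/s
Panel 2-3: Δb = 9.6 ft, d̄ = (3.93+3.58)/2 = 3.755, v̄ = (1.12+0.95)/2 = 1.035 → q = 9.6×3.755×1.035 = 37.31 ft³/s
Panel 3-4: Δb = 12.2 ft, d̄ = (3.58+6.02)/2 = 4.8, v̄ = (0.95+1.18)/2 = 1.065 → q = 12.2×4.8×1.065 = 62.37 ft³/s
Panel 4-5: Δb = 8 ft, d̄ = (6.02+3.62)/2 = 4.82, v̄ = (1.18+1.15)/2 = 1.165 → q = 8×4.82×1.165 = 44.92 ft³/s
Panel 5-6: Δb = 27.1 ft, d̄ = (3.62+0.00)/2 = 1.81, v̄ = (1.15+0.00)/2 = 0.575 → q = 27.1×1.81×0.575 = 28.20 ft³/s
Q = Σ q = 188.9 ft³/s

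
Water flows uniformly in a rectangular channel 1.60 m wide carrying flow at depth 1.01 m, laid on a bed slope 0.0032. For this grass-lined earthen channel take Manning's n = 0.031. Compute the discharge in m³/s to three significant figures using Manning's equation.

1.72 m³/s

A = b·y = 1.60 × 1.01 = 1.616 m²
P = b + 2y = 1.60 + 2×1.01 = 3.620 m
R = A/P = 1.616/3.620 = 0.4464 m
Q = (1/n)·A·R^(2/3)·S^(1/2) = (1/0.031) × 1.616 × 0.4464^(2/3) × 0.0032^(1/2) = 1.722 m³/s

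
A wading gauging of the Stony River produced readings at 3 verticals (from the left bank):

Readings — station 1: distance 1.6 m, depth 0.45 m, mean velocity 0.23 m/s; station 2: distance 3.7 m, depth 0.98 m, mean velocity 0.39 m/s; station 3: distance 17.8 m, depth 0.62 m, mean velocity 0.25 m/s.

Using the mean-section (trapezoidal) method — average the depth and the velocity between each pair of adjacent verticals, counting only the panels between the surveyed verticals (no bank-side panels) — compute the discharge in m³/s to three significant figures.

Panel 1-2: Δb = 2.1 m, d̄ = (0.45+0.98)/2 = 0.715, v̄ = (0.23+0.39)/2 = 0.31 → q = 2.1×0.715×0.31 = 0.4655 m³/s
Panel 2-3: Δb = 14.1 m, d̄ = (0.98+0.62)/2 = 0.8, v̄ = (0.39+0.25)/2 = 0.32 → q = 14.1×0.8×0.32 = 3.610 m³/s
Q = Σ q = 4.075 m³/s

4.08 m³/s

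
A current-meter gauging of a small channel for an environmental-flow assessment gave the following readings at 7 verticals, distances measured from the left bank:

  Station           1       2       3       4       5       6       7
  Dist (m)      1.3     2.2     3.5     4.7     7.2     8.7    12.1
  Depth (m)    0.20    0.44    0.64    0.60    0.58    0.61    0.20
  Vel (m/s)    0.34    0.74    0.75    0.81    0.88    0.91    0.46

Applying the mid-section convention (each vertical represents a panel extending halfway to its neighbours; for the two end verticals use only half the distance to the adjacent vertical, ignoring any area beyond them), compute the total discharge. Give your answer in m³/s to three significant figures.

w_1 = (2.2 − 1.3)/2 = 0.45 m; q_1 = 0.34 × 0.20 × 0.45 = 0.03060 m³/s
w_2 = (3.5 − 1.3)/2 = 1.1 m; q_2 = 0.74 × 0.44 × 1.1 = 0.3582 m³/s
w_3 = (4.7 − 2.2)/2 = 1.25 m; q_3 = 0.75 × 0.64 × 1.25 = 0.6000 m³/s
w_4 = (7.2 − 3.5)/2 = 1.85 m; q_4 = 0.81 × 0.60 × 1.85 = 0.8991 m³/s
w_5 = (8.7 − 4.7)/2 = 2 m; q_5 = 0.88 × 0.58 × 2 = 1.021 m³/s
w_6 = (12.1 − 7.2)/2 = 2.45 m; q_6 = 0.91 × 0.61 × 2.45 = 1.360 m³/s
w_7 = (12.1 − 8.7)/2 = 1.7 m; q_7 = 0.46 × 0.20 × 1.7 = 0.1564 m³/s
Q = Σ qᵢ = 4.425 m³/s

4.43 m³/s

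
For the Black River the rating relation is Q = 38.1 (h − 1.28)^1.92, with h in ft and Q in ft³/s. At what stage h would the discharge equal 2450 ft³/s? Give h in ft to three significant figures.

10.0 ft

h − h₀ = (Q/C)^(1/b) = (2450/38.1)^(1/1.92) = 8.746 ft
h = 1.28 + 8.746 = 10.03 ft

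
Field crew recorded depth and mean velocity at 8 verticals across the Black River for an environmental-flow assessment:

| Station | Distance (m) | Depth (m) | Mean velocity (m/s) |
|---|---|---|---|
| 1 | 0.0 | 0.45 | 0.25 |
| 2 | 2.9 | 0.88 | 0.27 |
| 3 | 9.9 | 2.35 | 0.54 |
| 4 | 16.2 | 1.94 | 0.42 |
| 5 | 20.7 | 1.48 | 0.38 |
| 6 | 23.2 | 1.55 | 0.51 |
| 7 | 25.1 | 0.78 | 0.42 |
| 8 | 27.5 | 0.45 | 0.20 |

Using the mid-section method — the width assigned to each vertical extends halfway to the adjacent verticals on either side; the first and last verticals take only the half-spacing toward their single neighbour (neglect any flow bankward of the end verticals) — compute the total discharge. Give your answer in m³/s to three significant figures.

18.7 m³/s

w_1 = (2.9 − 0.0)/2 = 1.45 m; q_1 = 0.25 × 0.45 × 1.45 = 0.1631 m³/s
w_2 = (9.9 − 0.0)/2 = 4.95 m; q_2 = 0.27 × 0.88 × 4.95 = 1.176 m³/s
w_3 = (16.2 − 2.9)/2 = 6.65 m; q_3 = 0.54 × 2.35 × 6.65 = 8.439 m³/s
w_4 = (20.7 − 9.9)/2 = 5.4 m; q_4 = 0.42 × 1.94 × 5.4 = 4.400 m³/s
w_5 = (23.2 − 16.2)/2 = 3.5 m; q_5 = 0.38 × 1.48 × 3.5 = 1.968 m³/s
w_6 = (25.1 − 20.7)/2 = 2.2 m; q_6 = 0.51 × 1.55 × 2.2 = 1.739 m³/s
w_7 = (27.5 − 23.2)/2 = 2.15 m; q_7 = 0.42 × 0.78 × 2.15 = 0.7043 m³/s
w_8 = (27.5 − 25.1)/2 = 1.2 m; q_8 = 0.20 × 0.45 × 1.2 = 0.1080 m³/s
Q = Σ qᵢ = 18.70 m³/s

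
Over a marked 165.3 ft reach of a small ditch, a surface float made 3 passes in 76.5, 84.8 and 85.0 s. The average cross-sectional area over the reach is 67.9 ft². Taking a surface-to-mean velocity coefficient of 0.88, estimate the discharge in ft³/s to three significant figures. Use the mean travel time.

t̄ = (76.5 + 84.8 + 85.0) / 3 = 82.1 s
v_surface = L / t̄ = 165.3 / 82.1 = 2.013 ft/s
v_mean = 0.88 × 2.013 = 1.772 ft/s
Q = A × v_mean = 67.9 × 1.772 = 120.3 ft³/s

120 ft³/s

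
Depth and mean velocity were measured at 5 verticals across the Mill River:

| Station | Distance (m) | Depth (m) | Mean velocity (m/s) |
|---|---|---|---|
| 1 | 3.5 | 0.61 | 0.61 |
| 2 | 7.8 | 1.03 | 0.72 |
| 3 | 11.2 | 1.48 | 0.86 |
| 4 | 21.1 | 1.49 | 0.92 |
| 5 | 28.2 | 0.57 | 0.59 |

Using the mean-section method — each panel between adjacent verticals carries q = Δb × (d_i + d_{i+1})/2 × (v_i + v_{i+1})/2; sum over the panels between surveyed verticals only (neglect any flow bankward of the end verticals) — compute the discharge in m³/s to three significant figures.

Panel 1-2: Δb = 4.3 m, d̄ = (0.61+1.03)/2 = 0.82, v̄ = (0.61+0.72)/2 = 0.665 → q = 4.3×0.82×0.665 = 2.345 m³/s
Panel 2-3: Δb = 3.4 m, d̄ = (1.03+1.48)/2 = 1.255, v̄ = (0.72+0.86)/2 = 0.79 → q = 3.4×1.255×0.79 = 3.371 m³/s
Panel 3-4: Δb = 9.9 m, d̄ = (1.48+1.49)/2 = 1.485, v̄ = (0.86+0.92)/2 = 0.89 → q = 9.9×1.485×0.89 = 13.08 m³/s
Panel 4-5: Δb = 7.1 m, d̄ = (1.49+0.57)/2 = 1.03, v̄ = (0.92+0.59)/2 = 0.755 → q = 7.1×1.03×0.755 = 5.521 m³/s
Q = Σ q = 24.32 m³/s

24.3 m³/s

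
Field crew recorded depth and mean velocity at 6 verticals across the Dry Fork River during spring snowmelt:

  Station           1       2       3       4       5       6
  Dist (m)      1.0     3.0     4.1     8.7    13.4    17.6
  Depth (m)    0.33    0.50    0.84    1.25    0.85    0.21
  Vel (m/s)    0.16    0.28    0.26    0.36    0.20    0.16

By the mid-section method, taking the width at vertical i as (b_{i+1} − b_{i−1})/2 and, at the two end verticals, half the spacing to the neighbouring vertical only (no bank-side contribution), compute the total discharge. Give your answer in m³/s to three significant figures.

3.81 m³/s

w_1 = (3.0 − 1.0)/2 = 1 m; q_1 = 0.16 × 0.33 × 1 = 0.05280 m³/s
w_2 = (4.1 − 1.0)/2 = 1.55 m; q_2 = 0.28 × 0.50 × 1.55 = 0.2170 m³/s
w_3 = (8.7 − 3.0)/2 = 2.85 m; q_3 = 0.26 × 0.84 × 2.85 = 0.6224 m³/s
w_4 = (13.4 − 4.1)/2 = 4.65 m; q_4 = 0.36 × 1.25 × 4.65 = 2.093 m³/s
w_5 = (17.6 − 8.7)/2 = 4.45 m; q_5 = 0.20 × 0.85 × 4.45 = 0.7565 m³/s
w_6 = (17.6 − 13.4)/2 = 2.1 m; q_6 = 0.16 × 0.21 × 2.1 = 0.07056 m³/s
Q = Σ qᵢ = 3.812 m³/s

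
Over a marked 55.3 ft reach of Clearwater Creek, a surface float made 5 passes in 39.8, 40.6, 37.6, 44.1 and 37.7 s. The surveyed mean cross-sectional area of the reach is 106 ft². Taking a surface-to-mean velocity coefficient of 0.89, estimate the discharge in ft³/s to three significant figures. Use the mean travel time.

131 ft³/s

t̄ = (39.8 + 40.6 + 37.6 + 44.1 + 37.7) / 5 = 39.96 s
v_surface = L / t̄ = 55.3 / 39.96 = 1.384 ft/s
v_mean = 0.89 × 1.384 = 1.232 ft/s
Q = A × v_mean = 106 × 1.232 = 130.6 ft³/s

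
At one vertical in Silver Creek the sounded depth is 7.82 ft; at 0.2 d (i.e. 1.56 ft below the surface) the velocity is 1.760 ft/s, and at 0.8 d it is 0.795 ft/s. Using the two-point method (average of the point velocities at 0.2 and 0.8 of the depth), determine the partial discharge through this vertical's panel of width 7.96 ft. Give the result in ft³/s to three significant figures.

v̄ = (1.760 + 0.795) / 2 = 1.278 ft/s
q = v̄ × d × w = 1.278 × 7.82 × 7.96 = 79.52 ft³/s

79.5 ft³/s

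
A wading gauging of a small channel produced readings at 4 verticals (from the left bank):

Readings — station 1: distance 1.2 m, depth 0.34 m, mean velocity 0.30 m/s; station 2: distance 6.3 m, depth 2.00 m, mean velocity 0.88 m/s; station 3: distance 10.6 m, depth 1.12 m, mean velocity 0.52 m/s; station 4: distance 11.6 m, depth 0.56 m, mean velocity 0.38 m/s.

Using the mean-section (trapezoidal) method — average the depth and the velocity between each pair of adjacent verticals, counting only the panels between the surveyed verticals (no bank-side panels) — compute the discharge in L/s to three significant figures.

Panel 1-2: Δb = 5.1 m, d̄ = (0.34+2.00)/2 = 1.17, v̄ = (0.30+0.88)/2 = 0.59 → q = 5.1×1.17×0.59 = 3.521 m³/s
Panel 2-3: Δb = 4.3 m, d̄ = (2.00+1.12)/2 = 1.56, v̄ = (0.88+0.52)/2 = 0.7 → q = 4.3×1.56×0.7 = 4.696 m³/s
Panel 3-4: Δb = 1 m, d̄ = (1.12+0.56)/2 = 0.84, v̄ = (0.52+0.38)/2 = 0.45 → q = 1×0.84×0.45 = 0.3780 m³/s
Q = Σ q = 8.594 m³/s
= 8.594 × 1000 = 8594 L/s

8590 L/s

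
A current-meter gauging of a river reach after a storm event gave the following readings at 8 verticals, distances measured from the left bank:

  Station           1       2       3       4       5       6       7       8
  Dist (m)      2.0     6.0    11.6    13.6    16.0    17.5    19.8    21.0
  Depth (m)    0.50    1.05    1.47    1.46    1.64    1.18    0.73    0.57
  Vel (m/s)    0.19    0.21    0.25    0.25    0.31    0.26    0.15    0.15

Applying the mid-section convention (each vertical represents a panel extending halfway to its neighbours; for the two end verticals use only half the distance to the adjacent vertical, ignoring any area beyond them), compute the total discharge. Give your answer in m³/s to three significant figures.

w_1 = (6.0 − 2.0)/2 = 2 m; q_1 = 0.19 × 0.50 × 2 = 0.1900 m³/s
w_2 = (11.6 − 2.0)/2 = 4.8 m; q_2 = 0.21 × 1.05 × 4.8 = 1.058 m³/s
w_3 = (13.6 − 6.0)/2 = 3.8 m; q_3 = 0.25 × 1.47 × 3.8 = 1.397 m³/s
w_4 = (16.0 − 11.6)/2 = 2.2 m; q_4 = 0.25 × 1.46 × 2.2 = 0.8030 m³/s
w_5 = (17.5 − 13.6)/2 = 1.95 m; q_5 = 0.31 × 1.64 × 1.95 = 0.9914 m³/s
w_6 = (19.8 − 16.0)/2 = 1.9 m; q_6 = 0.26 × 1.18 × 1.9 = 0.5829 m³/s
w_7 = (21.0 − 17.5)/2 = 1.75 m; q_7 = 0.15 × 0.73 × 1.75 = 0.1916 m³/s
w_8 = (21.0 − 19.8)/2 = 0.6 m; q_8 = 0.15 × 0.57 × 0.6 = 0.05130 m³/s
Q = Σ qᵢ = 5.265 m³/s

5.27 m³/s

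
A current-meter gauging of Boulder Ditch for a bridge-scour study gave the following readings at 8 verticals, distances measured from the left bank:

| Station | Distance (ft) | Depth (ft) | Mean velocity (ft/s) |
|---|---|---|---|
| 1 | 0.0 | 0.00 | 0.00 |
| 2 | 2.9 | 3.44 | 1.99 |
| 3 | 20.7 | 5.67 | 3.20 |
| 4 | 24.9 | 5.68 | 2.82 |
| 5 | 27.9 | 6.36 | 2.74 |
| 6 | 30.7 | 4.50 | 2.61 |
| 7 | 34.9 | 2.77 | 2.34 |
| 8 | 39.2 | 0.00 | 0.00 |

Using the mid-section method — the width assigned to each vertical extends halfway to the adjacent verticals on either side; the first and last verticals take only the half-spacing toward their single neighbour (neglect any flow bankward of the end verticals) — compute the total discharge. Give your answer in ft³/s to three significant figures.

w_2 = (20.7 − 0.0)/2 = 10.35 ft; q_2 = 1.99 × 3.44 × 10.35 = 70.85 ft³/s
w_3 = (24.9 − 2.9)/2 = 11 ft; q_3 = 3.20 × 5.67 × 11 = 199.6 ft³/s
w_4 = (27.9 − 20.7)/2 = 3.6 ft; q_4 = 2.82 × 5.68 × 3.6 = 57.66 ft³/s
w_5 = (30.7 − 24.9)/2 = 2.9 ft; q_5 = 2.74 × 6.36 × 2.9 = 50.54 ft³/s
w_6 = (34.9 − 27.9)/2 = 3.5 ft; q_6 = 2.61 × 4.50 × 3.5 = 41.11 ft³/s
w_7 = (39.2 − 30.7)/2 = 4.25 ft; q_7 = 2.34 × 2.77 × 4.25 = 27.55 ft³/s
Stations 1, 8 contribute zero (depth or velocity is 0).
Q = Σ qᵢ = 447.3 ft³/s

447 ft³/s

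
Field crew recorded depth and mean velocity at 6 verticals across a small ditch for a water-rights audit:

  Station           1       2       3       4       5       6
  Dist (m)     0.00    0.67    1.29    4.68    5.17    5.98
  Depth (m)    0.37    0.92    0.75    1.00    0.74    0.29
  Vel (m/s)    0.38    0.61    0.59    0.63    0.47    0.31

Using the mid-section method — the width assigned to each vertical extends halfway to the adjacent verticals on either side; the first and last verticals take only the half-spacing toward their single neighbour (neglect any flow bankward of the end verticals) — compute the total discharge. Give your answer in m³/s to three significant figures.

2.78 m³/s

w_1 = (0.67 − 0.00)/2 = 0.335 m; q_1 = 0.38 × 0.37 × 0.335 = 0.04710 m³/s
w_2 = (1.29 − 0.00)/2 = 0.645 m; q_2 = 0.61 × 0.92 × 0.645 = 0.3620 m³/s
w_3 = (4.68 − 0.67)/2 = 2.005 m; q_3 = 0.59 × 0.75 × 2.005 = 0.8872 m³/s
w_4 = (5.17 − 1.29)/2 = 1.94 m; q_4 = 0.63 × 1.00 × 1.94 = 1.222 m³/s
w_5 = (5.98 − 4.68)/2 = 0.65 m; q_5 = 0.47 × 0.74 × 0.65 = 0.2261 m³/s
w_6 = (5.98 − 5.17)/2 = 0.405 m; q_6 = 0.31 × 0.29 × 0.405 = 0.03641 m³/s
Q = Σ qᵢ = 2.781 m³/s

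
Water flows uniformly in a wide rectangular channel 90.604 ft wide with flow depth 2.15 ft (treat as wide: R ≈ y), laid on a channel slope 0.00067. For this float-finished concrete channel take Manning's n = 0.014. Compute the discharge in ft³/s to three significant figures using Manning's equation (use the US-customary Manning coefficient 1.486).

892 ft³/s

A = b·y = 90.604 × 2.15 = 194.8 ft²
Wide channel: R ≈ y = 2.15 ft
Q = (1.486/n)·A·R^(2/3)·S^(1/2) = (1.486/0.014) × 194.8 × 2.150^(2/3) × 0.00067^(1/2) = 891.5 ft³/s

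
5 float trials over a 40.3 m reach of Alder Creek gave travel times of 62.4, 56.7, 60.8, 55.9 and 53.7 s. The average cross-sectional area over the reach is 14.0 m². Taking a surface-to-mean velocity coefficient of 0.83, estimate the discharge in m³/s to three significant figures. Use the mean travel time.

t̄ = (62.4 + 56.7 + 60.8 + 55.9 + 53.7) / 5 = 57.9 s
v_surface = L / t̄ = 40.3 / 57.9 = 0.6960 m/s
v_mean = 0.83 × 0.6960 = 0.5777 m/s
Q = A × v_mean = 14.0 × 0.5777 = 8.088 m³/s

8.09 m³/s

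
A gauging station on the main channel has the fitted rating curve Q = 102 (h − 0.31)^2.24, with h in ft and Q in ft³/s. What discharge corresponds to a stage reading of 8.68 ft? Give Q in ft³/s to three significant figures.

11900 ft³/s

Q = 102 × (8.68 − 0.31)^2.24 = 102 × 8.37^2.24 = 11900 ft³/s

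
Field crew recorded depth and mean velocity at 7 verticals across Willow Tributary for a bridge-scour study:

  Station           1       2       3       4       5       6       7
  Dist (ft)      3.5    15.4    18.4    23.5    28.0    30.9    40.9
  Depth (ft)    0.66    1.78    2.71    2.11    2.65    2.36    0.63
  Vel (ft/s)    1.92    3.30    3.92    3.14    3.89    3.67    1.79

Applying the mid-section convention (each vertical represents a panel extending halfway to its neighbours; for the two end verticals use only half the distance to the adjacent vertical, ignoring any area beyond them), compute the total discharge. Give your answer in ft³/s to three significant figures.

226 ft³/s

w_1 = (15.4 − 3.5)/2 = 5.95 ft; q_1 = 1.92 × 0.66 × 5.95 = 7.540 ft³/s
w_2 = (18.4 − 3.5)/2 = 7.45 ft; q_2 = 3.30 × 1.78 × 7.45 = 43.76 ft³/s
w_3 = (23.5 − 15.4)/2 = 4.05 ft; q_3 = 3.92 × 2.71 × 4.05 = 43.02 ft³/s
w_4 = (28.0 − 18.4)/2 = 4.8 ft; q_4 = 3.14 × 2.11 × 4.8 = 31.80 ft³/s
w_5 = (30.9 − 23.5)/2 = 3.7 ft; q_5 = 3.89 × 2.65 × 3.7 = 38.14 ft³/s
w_6 = (40.9 − 28.0)/2 = 6.45 ft; q_6 = 3.67 × 2.36 × 6.45 = 55.86 ft³/s
w_7 = (40.9 − 30.9)/2 = 5 ft; q_7 = 1.79 × 0.63 × 5 = 5.639 ft³/s
Q = Σ qᵢ = 225.8 ft³/s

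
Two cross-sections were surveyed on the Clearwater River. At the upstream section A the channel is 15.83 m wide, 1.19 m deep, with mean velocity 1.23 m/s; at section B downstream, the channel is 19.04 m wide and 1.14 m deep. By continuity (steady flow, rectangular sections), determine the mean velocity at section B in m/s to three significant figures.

Q = A₁V₁ = (15.83×1.19) × 1.23 = 23.17 m³/s
A₂ = 19.04 × 1.14 = 21.71 m²
V₂ = Q/A₂ = 23.17/21.71 = 1.067 m/s

1.07 m/s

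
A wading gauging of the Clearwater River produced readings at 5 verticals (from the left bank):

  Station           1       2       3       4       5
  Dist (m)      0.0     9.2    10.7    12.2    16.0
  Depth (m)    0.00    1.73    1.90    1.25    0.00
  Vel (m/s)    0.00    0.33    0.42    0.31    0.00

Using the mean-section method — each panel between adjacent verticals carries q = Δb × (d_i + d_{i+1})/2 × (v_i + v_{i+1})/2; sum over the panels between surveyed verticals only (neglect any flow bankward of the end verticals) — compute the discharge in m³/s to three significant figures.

Panel 1-2: Δb = 9.2 m, d̄ = (0.00+1.73)/2 = 0.865, v̄ = (0.00+0.33)/2 = 0.165 → q = 9.2×0.865×0.165 = 1.313 m³/s
Panel 2-3: Δb = 1.5 m, d̄ = (1.73+1.90)/2 = 1.815, v̄ = (0.33+0.42)/2 = 0.375 → q = 1.5×1.815×0.375 = 1.021 m³/s
Panel 3-4: Δb = 1.5 m, d̄ = (1.90+1.25)/2 = 1.575, v̄ = (0.42+0.31)/2 = 0.365 → q = 1.5×1.575×0.365 = 0.8623 m³/s
Panel 4-5: Δb = 3.8 m, d̄ = (1.25+0.00)/2 = 0.625, v̄ = (0.31+0.00)/2 = 0.155 → q = 3.8×0.625×0.155 = 0.3681 m³/s
Q = Σ q = 3.564 m³/s

3.56 m³/s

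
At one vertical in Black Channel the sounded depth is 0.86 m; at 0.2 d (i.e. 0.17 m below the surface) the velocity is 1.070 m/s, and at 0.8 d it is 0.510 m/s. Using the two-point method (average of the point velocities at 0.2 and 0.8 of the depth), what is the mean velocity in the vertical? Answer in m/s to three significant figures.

v̄ = (1.070 + 0.510) / 2 = 0.7900 m/s

0.790 m/s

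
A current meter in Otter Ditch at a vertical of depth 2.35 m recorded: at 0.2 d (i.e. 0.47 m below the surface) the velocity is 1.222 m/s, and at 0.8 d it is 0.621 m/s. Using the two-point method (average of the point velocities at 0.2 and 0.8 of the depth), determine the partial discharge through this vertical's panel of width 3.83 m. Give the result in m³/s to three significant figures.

v̄ = (1.222 + 0.621) / 2 = 0.9215 m/s
q = v̄ × d × w = 0.9215 × 2.35 × 3.83 = 8.294 m³/s

8.29 m³/s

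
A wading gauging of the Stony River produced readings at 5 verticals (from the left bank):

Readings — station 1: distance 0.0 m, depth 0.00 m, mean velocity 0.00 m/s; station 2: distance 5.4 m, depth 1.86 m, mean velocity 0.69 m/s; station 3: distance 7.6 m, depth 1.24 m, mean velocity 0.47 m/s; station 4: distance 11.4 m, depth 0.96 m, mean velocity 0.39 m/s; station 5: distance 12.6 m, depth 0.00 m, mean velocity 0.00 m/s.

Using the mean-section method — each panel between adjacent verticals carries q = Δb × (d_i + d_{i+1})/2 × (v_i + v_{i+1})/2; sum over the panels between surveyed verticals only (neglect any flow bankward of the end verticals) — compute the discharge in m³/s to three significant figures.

Panel 1-2: Δb = 5.4 m, d̄ = (0.00+1.86)/2 = 0.93, v̄ = (0.00+0.69)/2 = 0.345 → q = 5.4×0.93×0.345 = 1.733 m³/s
Panel 2-3: Δb = 2.2 m, d̄ = (1.86+1.24)/2 = 1.55, v̄ = (0.69+0.47)/2 = 0.58 → q = 2.2×1.55×0.58 = 1.978 m³/s
Panel 3-4: Δb = 3.8 m, d̄ = (1.24+0.96)/2 = 1.1, v̄ = (0.47+0.39)/2 = 0.43 → q = 3.8×1.1×0.43 = 1.797 m³/s
Panel 4-5: Δb = 1.2 m, d̄ = (0.96+0.00)/2 = 0.48, v̄ = (0.39+0.00)/2 = 0.195 → q = 1.2×0.48×0.195 = 0.1123 m³/s
Q = Σ q = 5.620 m³/s

5.62 m³/s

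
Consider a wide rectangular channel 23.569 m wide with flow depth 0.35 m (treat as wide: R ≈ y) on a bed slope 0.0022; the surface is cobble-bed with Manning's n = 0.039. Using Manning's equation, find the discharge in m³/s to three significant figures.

4.93 m³/s

A = b·y = 23.569 × 0.35 = 8.249 m²
Wide channel: R ≈ y = 0.35 m
Q = (1/n)·A·R^(2/3)·S^(1/2) = (1/0.039) × 8.249 × 0.3500^(2/3) × 0.0022^(1/2) = 4.927 m³/s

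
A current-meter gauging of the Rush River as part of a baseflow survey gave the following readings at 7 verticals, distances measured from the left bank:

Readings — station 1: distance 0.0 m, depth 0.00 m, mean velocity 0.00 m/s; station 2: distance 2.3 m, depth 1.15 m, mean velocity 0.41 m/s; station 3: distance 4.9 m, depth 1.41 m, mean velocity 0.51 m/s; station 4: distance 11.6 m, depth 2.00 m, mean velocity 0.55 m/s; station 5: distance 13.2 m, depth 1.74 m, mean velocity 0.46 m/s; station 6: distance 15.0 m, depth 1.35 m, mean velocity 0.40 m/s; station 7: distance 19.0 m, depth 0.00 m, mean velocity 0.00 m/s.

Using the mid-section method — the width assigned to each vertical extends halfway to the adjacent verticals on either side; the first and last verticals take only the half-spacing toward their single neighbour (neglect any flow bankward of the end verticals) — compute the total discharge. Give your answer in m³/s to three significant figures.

12.0 m³/s

w_2 = (4.9 − 0.0)/2 = 2.45 m; q_2 = 0.41 × 1.15 × 2.45 = 1.155 m³/s
w_3 = (11.6 − 2.3)/2 = 4.65 m; q_3 = 0.51 × 1.41 × 4.65 = 3.344 m³/s
w_4 = (13.2 − 4.9)/2 = 4.15 m; q_4 = 0.55 × 2.00 × 4.15 = 4.565 m³/s
w_5 = (15.0 − 11.6)/2 = 1.7 m; q_5 = 0.46 × 1.74 × 1.7 = 1.361 m³/s
w_6 = (19.0 − 13.2)/2 = 2.9 m; q_6 = 0.40 × 1.35 × 2.9 = 1.566 m³/s
Stations 1, 7 contribute zero (depth or velocity is 0).
Q = Σ qᵢ = 11.99 m³/s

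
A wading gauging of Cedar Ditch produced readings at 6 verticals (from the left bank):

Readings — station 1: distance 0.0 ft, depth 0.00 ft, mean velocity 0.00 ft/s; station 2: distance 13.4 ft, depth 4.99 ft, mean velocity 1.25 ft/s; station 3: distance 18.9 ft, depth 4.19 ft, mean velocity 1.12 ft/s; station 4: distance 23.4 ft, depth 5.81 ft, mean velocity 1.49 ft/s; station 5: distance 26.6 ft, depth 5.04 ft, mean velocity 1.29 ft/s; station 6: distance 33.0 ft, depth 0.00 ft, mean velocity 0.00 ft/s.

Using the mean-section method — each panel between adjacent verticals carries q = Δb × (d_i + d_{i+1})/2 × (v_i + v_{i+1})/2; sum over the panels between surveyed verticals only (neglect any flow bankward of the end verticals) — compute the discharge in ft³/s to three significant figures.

115 ft³/s

Panel 1-2: Δb = 13.4 ft, d̄ = (0.00+4.99)/2 = 2.495, v̄ = (0.00+1.25)/2 = 0.625 → q = 13.4×2.495×0.625 = 20.90 ft³/s
Panel 2-3: Δb = 5.5 ft, d̄ = (4.99+4.19)/2 = 4.59, v̄ = (1.25+1.12)/2 = 1.185 → q = 5.5×4.59×1.185 = 29.92 ft³/s
Panel 3-4: Δb = 4.5 ft, d̄ = (4.19+5.81)/2 = 5, v̄ = (1.12+1.49)/2 = 1.305 → q = 4.5×5×1.305 = 29.36 ft³/s
Panel 4-5: Δb = 3.2 ft, d̄ = (5.81+5.04)/2 = 5.425, v̄ = (1.49+1.29)/2 = 1.39 → q = 3.2×5.425×1.39 = 24.13 ft³/s
Panel 5-6: Δb = 6.4 ft, d̄ = (5.04+0.00)/2 = 2.52, v̄ = (1.29+0.00)/2 = 0.645 → q = 6.4×2.52×0.645 = 10.40 ft³/s
Q = Σ q = 114.7 ft³/s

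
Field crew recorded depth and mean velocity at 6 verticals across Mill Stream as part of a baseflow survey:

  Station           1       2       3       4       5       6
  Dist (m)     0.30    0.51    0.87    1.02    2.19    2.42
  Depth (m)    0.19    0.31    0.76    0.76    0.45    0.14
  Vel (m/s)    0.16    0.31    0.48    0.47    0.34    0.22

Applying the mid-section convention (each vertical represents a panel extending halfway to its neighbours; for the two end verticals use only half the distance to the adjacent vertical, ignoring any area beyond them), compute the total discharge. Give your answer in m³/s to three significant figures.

0.470 m³/s

w_1 = (0.51 − 0.30)/2 = 0.105 m; q_1 = 0.16 × 0.19 × 0.105 = 0.003192 m³/s
w_2 = (0.87 − 0.30)/2 = 0.285 m; q_2 = 0.31 × 0.31 × 0.285 = 0.02739 m³/s
w_3 = (1.02 − 0.51)/2 = 0.255 m; q_3 = 0.48 × 0.76 × 0.255 = 0.09302 m³/s
w_4 = (2.19 − 0.87)/2 = 0.66 m; q_4 = 0.47 × 0.76 × 0.66 = 0.2358 m³/s
w_5 = (2.42 − 1.02)/2 = 0.7 m; q_5 = 0.34 × 0.45 × 0.7 = 0.1071 m³/s
w_6 = (2.42 − 2.19)/2 = 0.115 m; q_6 = 0.22 × 0.14 × 0.115 = 0.003542 m³/s
Q = Σ qᵢ = 0.4700 m³/s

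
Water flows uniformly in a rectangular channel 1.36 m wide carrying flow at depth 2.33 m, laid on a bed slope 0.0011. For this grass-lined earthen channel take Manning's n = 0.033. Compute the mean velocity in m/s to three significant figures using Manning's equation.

A = b·y = 1.36 × 2.33 = 3.169 m²
P = b + 2y = 1.36 + 2×2.33 = 6.020 m
R = A/P = 3.169/6.020 = 0.5264 m
Q = (1/n)·A·R^(2/3)·S^(1/2) = (1/0.033) × 3.169 × 0.5264^(2/3) × 0.0011^(1/2) = 2.076 m³/s
V = Q/A = 2.076/3.169 = 0.6552 m/s

0.655 m/s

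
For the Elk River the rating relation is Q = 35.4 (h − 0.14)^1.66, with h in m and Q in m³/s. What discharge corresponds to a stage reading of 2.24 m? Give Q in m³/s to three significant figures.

121 m³/s

Q = 35.4 × (2.24 − 0.14)^1.66 = 35.4 × 2.1^1.66 = 121.3 m³/s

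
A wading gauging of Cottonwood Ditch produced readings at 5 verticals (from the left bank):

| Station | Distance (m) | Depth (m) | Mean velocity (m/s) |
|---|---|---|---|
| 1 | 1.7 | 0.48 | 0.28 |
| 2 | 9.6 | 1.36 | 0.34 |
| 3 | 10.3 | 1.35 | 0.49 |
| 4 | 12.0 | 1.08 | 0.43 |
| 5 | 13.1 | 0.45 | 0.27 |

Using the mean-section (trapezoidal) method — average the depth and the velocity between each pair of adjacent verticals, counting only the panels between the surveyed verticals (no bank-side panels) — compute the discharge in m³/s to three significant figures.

3.89 m³/s

Panel 1-2: Δb = 7.9 m, d̄ = (0.48+1.36)/2 = 0.92, v̄ = (0.28+0.34)/2 = 0.31 → q = 7.9×0.92×0.31 = 2.253 m³/s
Panel 2-3: Δb = 0.7 m, d̄ = (1.36+1.35)/2 = 1.355, v̄ = (0.34+0.49)/2 = 0.415 → q = 0.7×1.355×0.415 = 0.3936 m³/s
Panel 3-4: Δb = 1.7 m, d̄ = (1.35+1.08)/2 = 1.215, v̄ = (0.49+0.43)/2 = 0.46 → q = 1.7×1.215×0.46 = 0.9501 m³/s
Panel 4-5: Δb = 1.1 m, d̄ = (1.08+0.45)/2 = 0.765, v̄ = (0.43+0.27)/2 = 0.35 → q = 1.1×0.765×0.35 = 0.2945 m³/s
Q = Σ q = 3.891 m³/s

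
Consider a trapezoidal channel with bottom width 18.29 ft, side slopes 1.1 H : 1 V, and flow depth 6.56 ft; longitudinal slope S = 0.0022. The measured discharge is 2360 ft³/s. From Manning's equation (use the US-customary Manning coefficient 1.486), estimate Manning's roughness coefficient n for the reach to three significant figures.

A = (b + z·y)·y = (18.29 + 1.1×6.56)×6.56 = 167.3 ft²
P = b + 2y√(1+z²) = 18.29 + 2×6.56×√(1+1.1²) = 37.79 ft
R = A/P = 167.3/37.79 = 4.427 ft
n = (1.486/Q)·A·R^(2/3)·S^(1/2) = (1.486/2360) × 167.3 × 2.696 × 0.04690 = 0.01332

0.0133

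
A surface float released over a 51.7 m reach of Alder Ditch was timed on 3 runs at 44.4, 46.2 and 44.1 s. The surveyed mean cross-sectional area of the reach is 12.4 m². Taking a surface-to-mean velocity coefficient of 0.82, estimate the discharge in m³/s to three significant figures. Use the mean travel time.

t̄ = (44.4 + 46.2 + 44.1) / 3 = 44.9 s
v_surface = L / t̄ = 51.7 / 44.9 = 1.151 m/s
v_mean = 0.82 × 1.151 = 0.9442 m/s
Q = A × v_mean = 12.4 × 0.9442 = 11.71 m³/s

11.7 m³/s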